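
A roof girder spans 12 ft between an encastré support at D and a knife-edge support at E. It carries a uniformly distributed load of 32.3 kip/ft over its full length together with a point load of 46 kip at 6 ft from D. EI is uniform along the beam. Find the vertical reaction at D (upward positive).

Choose R_E as the redundant. The primary structure is the cantilever fixed at D.
Downward deflection at the released point E due to the loads:
  UDL 32.3: wL⁴/(8EI) = 83722/EI
  point load 46 at a = 6: Pa²(3L − a)/(6EI) = 8280/EI
  δ_0 = 92002/EI
Flexibility coefficient — unit upward force at E: δ_{EE} = L³/(3EI) = 576/EI.
The prop prevents deflection at E: R_E = δ_0/δ_{EE} = 92002/576 = 159.7 kip.
Vertical equilibrium: R_D = ΣP − R_E = 433.6 − 159.7 = 273.9 kip.

R_D = 273.9 kip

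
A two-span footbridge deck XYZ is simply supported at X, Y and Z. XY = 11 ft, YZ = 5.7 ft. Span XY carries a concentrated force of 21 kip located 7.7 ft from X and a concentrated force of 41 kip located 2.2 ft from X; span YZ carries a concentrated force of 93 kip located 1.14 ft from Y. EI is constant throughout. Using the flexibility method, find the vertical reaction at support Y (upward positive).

Release continuity at Y by inserting a hinge; the redundant is the internal moment M_Y. The primary structure is two simply-supported spans XY and YZ.
End slopes at the hinge Y, treating each span as simply supported:
  span XY: point load 21 at a = 7.7: Pab(L + a)/(6LEI) = 151.2/EI
  span XY: point load 41 at a = 2.2: Pab(L + a)/(6LEI) = 158.8/EI
  span YZ: point load 93 at a = 1.14: Pab(L + b)/(6LEI) = 145/EI
  relative rotation θ_0 = (309.9 + 145)/EI = 455/EI
A unit hogging moment at Y produces rotation L₁/(3EI) + L₂/(3EI) = 5.567/EI.
Compatibility: M_Y·(L₁+L₂)/(3EI) = θ_0, giving M_Y = 81.73 kip·ft (hogging).
Span XY, ΣM about X with M_Y applied at Y: R_Y^{XY}·11 = 251.9 + 81.73, so R_Y^{XY} = 30.33 kip and R_X = 62 − 30.33 = 31.67 kip.
Span YZ, ΣM about Z: R_Y^{YZ}·5.7 = 424.1 + 81.73, so R_Y^{YZ} = 88.74 kip and R_Z = 93 − 88.74 = 4.261 kip.
R_Y = 30.33 + 88.74 = 119.1 kip.

R_Y = 119.1 kip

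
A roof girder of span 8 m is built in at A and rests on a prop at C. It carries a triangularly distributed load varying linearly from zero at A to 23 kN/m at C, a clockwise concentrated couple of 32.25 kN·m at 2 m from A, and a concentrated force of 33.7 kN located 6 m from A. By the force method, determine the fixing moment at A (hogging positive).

M_A = 128.5 kN·m

Release the roller at C. Primary structure: cantilever fixed at A.
Deflection at C on the released cantilever, summing each load's contribution:
  triangular load, peak 23 at the free end: 11w₀L⁴/(120EI) = 8636/EI
  clockwise couple 32.25 at a = 2: M₀a(2L − a)/(2EI) = 451.5/EI
  point load 33.7 at a = 6: Pa²(3L − a)/(6EI) = 3640/EI
  δ_0 = 12727/EI
Tip deflection under a unit load at C: L³/(3EI) = 170.7/EI.
Compatibility at C: δ_0 − R_C·δ_{CC} = 0, so R_C = 12727/170.7 = 74.57 kN.
Moment equilibrium about A: M_A = Σ(load moments about A) − R_C·L = 725.1 − 74.57×8 = 128.5 kN·m.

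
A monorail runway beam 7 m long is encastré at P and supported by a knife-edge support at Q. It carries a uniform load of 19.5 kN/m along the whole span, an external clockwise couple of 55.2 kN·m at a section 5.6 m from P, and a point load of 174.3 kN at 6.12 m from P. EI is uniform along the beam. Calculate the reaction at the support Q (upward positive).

Choose R_Q as the redundant. The primary structure is the cantilever fixed at P.
Deflection at Q on the released cantilever, summing each load's contribution:
  UDL 19.5: wL⁴/(8EI) = 5852/EI
  clockwise couple 55.2 at a = 5.6: M₀a(2L − a)/(2EI) = 1298/EI
  point load 174.3 at a = 6.12: Pa²(3L − a)/(6EI) = 16190/EI
  δ_0 = 23341/EI
Flexibility coefficient — unit upward force at Q: δ_{QQ} = L³/(3EI) = 114.3/EI.
Compatibility at Q: δ_0 − R_Q·δ_{QQ} = 0, so R_Q = 23341/114.3 = 204.1 kN.

R_Q = 204.1 kN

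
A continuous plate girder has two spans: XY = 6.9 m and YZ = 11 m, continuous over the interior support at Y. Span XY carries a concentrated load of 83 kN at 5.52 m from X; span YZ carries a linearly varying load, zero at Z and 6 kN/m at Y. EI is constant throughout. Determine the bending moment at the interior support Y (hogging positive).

M_Y = 61.53 kN·m

Insert a hinge at Y; M_Y is the redundant, and each span becomes simply supported.
End slopes at the hinge Y, treating each span as simply supported:
  span XY: point load 83 at a = 5.52: Pab(L + a)/(6LEI) = 189.7/EI
  span YZ: triangular load, peak 6: w₀L³/(45EI) = 177.5/EI
  relative rotation θ_0 = (189.7 + 177.5)/EI = 367.1/EI
A unit hogging moment at Y produces rotation L₁/(3EI) + L₂/(3EI) = 5.967/EI.
Slope continuity at Y: θ_0 = M_Y·5.967/EI, so M_Y = 367.1/5.967 = 61.53 kN·m (hogging).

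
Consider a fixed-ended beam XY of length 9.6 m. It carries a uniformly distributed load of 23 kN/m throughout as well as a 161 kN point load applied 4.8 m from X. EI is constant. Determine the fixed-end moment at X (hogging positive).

Take the two fixed-end moments M_X, M_Y as redundants; the released structure is the simple span XY.
On the primary (simply-supported) span, the end slopes from the loading are:
  at X: UDL 23: wL³/(24EI) = 847.9/EI
  at Y: UDL 23: wL³/(24EI) = 847.9/EI
  at X: point load 161 at a = 4.8: Pab(L + b)/(6LEI) = 927.4/EI
  at Y: point load 161 at a = 4.8: Pab(L + a)/(6LEI) = 927.4/EI
  θ_X0 = 1775/EI,  θ_Y0 = 1775/EI
Flexibility coefficients: a unit moment at one end gives L/(3EI) there and L/(6EI) at the far end, so f₁₁ = f₂₂ = 3.2/EI and f₁₂ = f₂₁ = 1.6/EI.
Compatibility — zero rotation at each built-in end:
  3.2 M_X + 1.6 M_Y = 1775
  1.6 M_X + 3.2 M_Y = 1775
Solving the pair gives M_X = 369.8 kN·m and M_Y = 369.8 kN·m (hogging).

M_X = 369.8 kN·m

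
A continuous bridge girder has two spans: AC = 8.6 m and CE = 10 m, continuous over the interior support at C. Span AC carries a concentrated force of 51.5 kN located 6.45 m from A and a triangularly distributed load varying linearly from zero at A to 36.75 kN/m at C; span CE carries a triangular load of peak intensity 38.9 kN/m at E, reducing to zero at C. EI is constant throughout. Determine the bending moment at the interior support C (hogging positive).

Release continuity at C by inserting a hinge; the redundant is the internal moment M_C. The primary structure is two simply-supported spans AC and CE.
Rotations at C on the released spans (each span's end-slope, ×1/EI):
  span AC: point load 51.5 at a = 6.45: Pab(L + a)/(6LEI) = 208.3/EI
  span AC: triangular load, peak 36.75: w₀L³/(45EI) = 519.4/EI
  span CE: triangular load, peak 38.9: 7w₀L³/(360EI) = 756.4/EI
  relative rotation θ_0 = (727.7 + 756.4)/EI = 1484/EI
A unit hogging moment at C produces rotation L₁/(3EI) + L₂/(3EI) = 6.2/EI.
Slope continuity at C: θ_0 = M_C·6.2/EI, so M_C = 1484/6.2 = 239.4 kN·m (hogging).

M_C = 239.4 kN·m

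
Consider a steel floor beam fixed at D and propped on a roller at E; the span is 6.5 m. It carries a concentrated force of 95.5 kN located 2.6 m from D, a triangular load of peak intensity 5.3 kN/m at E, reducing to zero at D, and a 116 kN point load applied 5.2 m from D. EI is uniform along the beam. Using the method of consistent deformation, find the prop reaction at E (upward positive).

R_E = 111 kN

Release the roller at E. Primary structure: cantilever fixed at D.
Primary-structure tip deflection at E by superposition:
  point load 95.5 at a = 2.6: Pa²(3L − a)/(6EI) = 1818/EI
  triangular load, peak 5.3 at the free end: 11w₀L⁴/(120EI) = 867.2/EI
  point load 116 at a = 5.2: Pa²(3L − a)/(6EI) = 7476/EI
  δ_0 = 10161/EI
Flexibility coefficient — unit upward force at E: δ_{EE} = L³/(3EI) = 91.54/EI.
Compatibility at E: δ_0 − R_E·δ_{EE} = 0, so R_E = 10161/91.54 = 111 kN.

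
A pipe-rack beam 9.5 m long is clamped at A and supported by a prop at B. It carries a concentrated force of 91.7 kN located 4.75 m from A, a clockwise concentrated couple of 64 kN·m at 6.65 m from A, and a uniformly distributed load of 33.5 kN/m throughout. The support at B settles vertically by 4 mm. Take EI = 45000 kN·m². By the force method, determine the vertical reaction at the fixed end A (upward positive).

R_A = 253.4 kN

Release the roller at B. Primary structure: cantilever fixed at A.
Free-end deflection of the primary structure under the applied loading (downward +):
  point load 91.7 at a = 4.75: Pa²(3L − a)/(6EI) = 8190/EI
  clockwise couple 64 at a = 6.65: M₀a(2L − a)/(2EI) = 2628/EI
  UDL 33.5: wL⁴/(8EI) = 34107/EI
  δ_0 = 44925/EI
Flexibility coefficient — unit upward force at B: δ_{BB} = L³/(3EI) = 285.8/EI.
With EI = 45000 kN·m²: δ_0 = 0.99834 m and δ_{BB} = 0.006351 m/kN.
Compatibility — the beam at B must follow the support down by 0.004 m: δ_0 − R_B·δ_{BB} = 0.004, so R_B = (0.99834 − 0.004)/0.006351 = 156.6 kN.
Vertical equilibrium: R_A = ΣP − R_B = 409.9 − 156.6 = 253.4 kN.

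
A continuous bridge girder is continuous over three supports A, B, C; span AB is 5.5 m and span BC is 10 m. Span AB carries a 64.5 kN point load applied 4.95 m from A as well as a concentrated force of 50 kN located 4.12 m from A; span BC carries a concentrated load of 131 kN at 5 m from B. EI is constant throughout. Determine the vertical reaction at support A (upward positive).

Take M_B as the redundant. Released structure: two simple spans AB and BC with a hinge at B.
End slopes at the hinge B, treating each span as simply supported:
  span AB: point load 64.5 at a = 4.95: Pab(L + a)/(6LEI) = 55.61/EI
  span AB: point load 50 at a = 4.12: Pab(L + a)/(6LEI) = 82.87/EI
  span BC: point load 131 at a = 5: Pab(L + b)/(6LEI) = 818.8/EI
  relative rotation θ_0 = (138.5 + 818.8)/EI = 957.2/EI
A unit hogging moment at B produces rotation L₁/(3EI) + L₂/(3EI) = 5.167/EI.
Compatibility: M_B·(L₁+L₂)/(3EI) = θ_0, giving M_B = 185.3 kN·m (hogging).
Span AB, ΣM about A with M_B applied at B: R_B^{AB}·5.5 = 525.3 + 185.3, so R_B^{AB} = 129.2 kN and R_A = 114.5 − 129.2 = -14.69 kN.

R_A = -14.69 kN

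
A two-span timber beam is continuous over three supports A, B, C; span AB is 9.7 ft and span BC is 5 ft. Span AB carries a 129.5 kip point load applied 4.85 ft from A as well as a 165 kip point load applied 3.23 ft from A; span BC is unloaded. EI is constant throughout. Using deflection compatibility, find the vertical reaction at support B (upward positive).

R_B = 214.2 kip

Take M_B as the redundant. Released structure: two simple spans AB and BC with a hinge at B.
Discontinuity in slope at B on the released structure — sum the simple-span end rotations:
  span AB: point load 129.5 at a = 4.85: Pab(L + a)/(6LEI) = 761.5/EI
  span AB: point load 165 at a = 3.23: Pab(L + a)/(6LEI) = 766.1/EI
  relative rotation θ_0 = (1528 + 0)/EI = 1528/EI
A unit hogging moment at B produces rotation L₁/(3EI) + L₂/(3EI) = 4.9/EI.
Slope continuity at B: θ_0 = M_B·4.9/EI, so M_B = 1528/4.9 = 311.8 kip·ft (hogging).
Span AB, ΣM about A with M_B applied at B: R_B^{AB}·9.7 = 1161 + 311.8, so R_B^{AB} = 151.8 kip and R_A = 294.5 − 151.8 = 142.7 kip.
Span BC, ΣM about C: R_B^{BC}·5 = 0 + 311.8, so R_B^{BC} = 62.35 kip and R_C = 0 − 62.35 = -62.35 kip.
R_B = 151.8 + 62.35 = 214.2 kip.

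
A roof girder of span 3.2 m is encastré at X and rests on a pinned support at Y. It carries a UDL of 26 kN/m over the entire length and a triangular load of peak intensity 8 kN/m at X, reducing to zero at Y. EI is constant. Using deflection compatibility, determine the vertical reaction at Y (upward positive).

R_Y = 33.76 kN

Take the reaction at Y as the redundant and release it; the primary structure is a cantilever fixed at X.
Primary-structure tip deflection at Y by superposition:
  UDL 26: wL⁴/(8EI) = 340.8/EI
  triangular load, peak 8 at the fixed end: w₀L⁴/(30EI) = 27.96/EI
  δ_0 = 368.7/EI
Tip deflection under a unit load at Y: L³/(3EI) = 10.92/EI.
The prop prevents deflection at Y: R_Y = δ_0/δ_{YY} = 368.7/10.92 = 33.76 kN.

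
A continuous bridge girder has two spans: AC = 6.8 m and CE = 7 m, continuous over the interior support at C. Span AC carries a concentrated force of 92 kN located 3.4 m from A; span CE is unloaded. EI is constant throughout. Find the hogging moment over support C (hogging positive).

M_C = 57.8 kN·m

Take M_C as the redundant. Released structure: two simple spans AC and CE with a hinge at C.
Rotations at C on the released spans (each span's end-slope, ×1/EI):
  span AC: point load 92 at a = 3.4: Pab(L + a)/(6LEI) = 265.9/EI
  relative rotation θ_0 = (265.9 + 0)/EI = 265.9/EI
A unit hogging moment at C produces rotation L₁/(3EI) + L₂/(3EI) = 4.6/EI.
Compatibility: M_C·(L₁+L₂)/(3EI) = θ_0, giving M_C = 57.8 kN·m (hogging).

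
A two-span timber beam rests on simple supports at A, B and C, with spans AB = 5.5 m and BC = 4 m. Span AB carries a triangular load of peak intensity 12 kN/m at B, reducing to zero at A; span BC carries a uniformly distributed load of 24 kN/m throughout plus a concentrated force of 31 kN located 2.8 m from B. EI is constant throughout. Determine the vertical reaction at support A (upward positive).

Take M_B as the redundant. Released structure: two simple spans AB and BC with a hinge at B.
End slopes at the hinge B, treating each span as simply supported:
  span AB: triangular load, peak 12: w₀L³/(45EI) = 44.37/EI
  span BC: UDL 24: wL³/(24EI) = 64/EI
  span BC: point load 31 at a = 2.8: Pab(L + b)/(6LEI) = 22.57/EI
  relative rotation θ_0 = (44.37 + 86.57)/EI = 130.9/EI
A unit hogging moment at B produces rotation L₁/(3EI) + L₂/(3EI) = 3.167/EI.
Slope continuity at B: θ_0 = M_B·3.167/EI, so M_B = 130.9/3.167 = 41.35 kN·m (hogging).
Span AB, ΣM about A with M_B applied at B: R_B^{AB}·5.5 = 121 + 41.35, so R_B^{AB} = 29.52 kN and R_A = 33 − 29.52 = 3.482 kN.

R_A = 3.482 kN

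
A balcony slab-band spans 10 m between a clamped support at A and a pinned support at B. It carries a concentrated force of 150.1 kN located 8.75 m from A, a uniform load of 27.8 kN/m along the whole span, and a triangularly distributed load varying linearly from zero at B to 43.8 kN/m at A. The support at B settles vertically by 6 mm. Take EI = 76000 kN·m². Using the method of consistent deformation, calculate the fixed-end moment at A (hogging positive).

M_A = 745.5 kN·m

Remove the prop at B; the released (primary) structure is a cantilever built in at A.
Primary-structure tip deflection at B by superposition:
  point load 150.1 at a = 8.75: Pa²(3L − a)/(6EI) = 40701/EI
  UDL 27.8: wL⁴/(8EI) = 34750/EI
  triangular load, peak 43.8 at the fixed end: w₀L⁴/(30EI) = 14600/EI
  δ_0 = 90051/EI
Flexibility coefficient — unit upward force at B: δ_{BB} = L³/(3EI) = 333.3/EI.
With EI = 76000 kN·m²: δ_0 = 1.1849 m and δ_{BB} = 0.004386 m/kN.
Compatibility — the beam at B must follow the support down by 0.006 m: δ_0 − R_B·δ_{BB} = 0.006, so R_B = (1.1849 − 0.006)/0.004386 = 268.8 kN.
Moment equilibrium about A: M_A = Σ(load moments about A) − R_B·L = 3433 − 268.8×10 = 745.5 kN·m.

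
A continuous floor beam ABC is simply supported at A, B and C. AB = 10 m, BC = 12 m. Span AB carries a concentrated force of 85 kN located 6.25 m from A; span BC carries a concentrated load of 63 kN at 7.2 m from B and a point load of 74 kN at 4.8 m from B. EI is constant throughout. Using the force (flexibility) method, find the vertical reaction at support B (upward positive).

Take M_B as the redundant. Released structure: two simple spans AB and BC with a hinge at B.
End slopes at the hinge B, treating each span as simply supported:
  span AB: point load 85 at a = 6.25: Pab(L + a)/(6LEI) = 539.6/EI
  span BC: point load 63 at a = 7.2: Pab(L + b)/(6LEI) = 508/EI
  span BC: point load 74 at a = 4.8: Pab(L + b)/(6LEI) = 682/EI
  relative rotation θ_0 = (539.6 + 1190)/EI = 1730/EI
A unit hogging moment at B produces rotation L₁/(3EI) + L₂/(3EI) = 7.333/EI.
Compatibility: M_B·(L₁+L₂)/(3EI) = θ_0, giving M_B = 235.9 kN·m (hogging).
Span AB, ΣM about A with M_B applied at B: R_B^{AB}·10 = 531.2 + 235.9, so R_B^{AB} = 76.71 kN and R_A = 85 − 76.71 = 8.29 kN.
Span BC, ΣM about C: R_B^{BC}·12 = 835.2 + 235.9, so R_B^{BC} = 89.25 kN and R_C = 137 − 89.25 = 47.75 kN.
R_B = 76.71 + 89.25 = 166 kN.

R_B = 166 kN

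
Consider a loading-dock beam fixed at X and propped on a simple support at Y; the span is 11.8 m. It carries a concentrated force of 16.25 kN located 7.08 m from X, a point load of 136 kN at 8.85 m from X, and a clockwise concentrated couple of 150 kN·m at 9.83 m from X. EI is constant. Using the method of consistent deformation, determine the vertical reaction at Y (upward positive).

R_Y = 111.6 kN

Take the reaction at Y as the redundant and release it; the primary structure is a cantilever fixed at X.
Deflection at Y on the released cantilever, summing each load's contribution:
  point load 16.25 at a = 7.08: Pa²(3L − a)/(6EI) = 3845/EI
  point load 136 at a = 8.85: Pa²(3L − a)/(6EI) = 47134/EI
  clockwise couple 150 at a = 9.83: M₀a(2L − a)/(2EI) = 10152/EI
  δ_0 = 61131/EI
Flexibility coefficient — unit upward force at Y: δ_{YY} = L³/(3EI) = 547.7/EI.
The prop prevents deflection at Y: R_Y = δ_0/δ_{YY} = 61131/547.7 = 111.6 kN.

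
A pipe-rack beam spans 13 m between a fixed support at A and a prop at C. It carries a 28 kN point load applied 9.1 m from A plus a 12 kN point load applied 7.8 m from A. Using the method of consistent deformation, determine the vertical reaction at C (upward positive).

R_C = 20.96 kN

Remove the prop at C; the released (primary) structure is a cantilever built in at A.
Free-end deflection of the primary structure under the applied loading (downward +):
  point load 28 at a = 9.1: Pa²(3L − a)/(6EI) = 11555/EI
  point load 12 at a = 7.8: Pa²(3L − a)/(6EI) = 3796/EI
  δ_0 = 15351/EI
Tip deflection under a unit load at C: L³/(3EI) = 732.3/EI.
The prop prevents deflection at C: R_C = δ_0/δ_{CC} = 15351/732.3 = 20.96 kN.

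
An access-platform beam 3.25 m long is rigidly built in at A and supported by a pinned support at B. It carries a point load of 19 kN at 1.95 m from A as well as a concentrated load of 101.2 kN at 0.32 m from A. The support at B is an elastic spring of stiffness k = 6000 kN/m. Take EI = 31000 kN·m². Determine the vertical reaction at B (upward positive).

Remove the prop at B; the released (primary) structure is a cantilever built in at A.
Primary-structure tip deflection at B by superposition:
  point load 19 at a = 1.95: Pa²(3L − a)/(6EI) = 93.92/EI
  point load 101.2 at a = 0.32: Pa²(3L − a)/(6EI) = 16.29/EI
  δ_0 = 110.2/EI
Tip deflection under a unit load at B: L³/(3EI) = 11.44/EI.
With EI = 31000 kN·m²: δ_0 = 0.003555 m and δ_{BB} = 0.000369 m/kN.
Compatibility — the spring shortens by R_B/k under the reaction it provides: δ_0 − R_B·δ_{BB} = R_B/k. With 1/k = 0.000167 m/kN, R_B = δ_0 / (δ_{BB} + 1/k) = 0.003555 / (0.000369 + 0.000167) = 6.635 kN.

R_B = 6.635 kN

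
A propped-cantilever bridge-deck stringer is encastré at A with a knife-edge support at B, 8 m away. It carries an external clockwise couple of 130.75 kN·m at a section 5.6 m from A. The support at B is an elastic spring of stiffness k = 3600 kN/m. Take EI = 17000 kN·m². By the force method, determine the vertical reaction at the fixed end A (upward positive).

R_A = -21.71 kN

Choose R_B as the redundant. The primary structure is the cantilever fixed at A.
Downward deflection at the released point B due to the loads:
  clockwise couple 130.75 at a = 5.6: M₀a(2L − a)/(2EI) = 3807/EI
Flexibility coefficient — unit upward force at B: δ_{BB} = L³/(3EI) = 170.7/EI.
With EI = 17000 kN·m²: δ_0 = 0.22397 m and δ_{BB} = 0.010039 m/kN.
Compatibility — the spring shortens by R_B/k under the reaction it provides: δ_0 − R_B·δ_{BB} = R_B/k. With 1/k = 0.000278 m/kN, R_B = δ_0 / (δ_{BB} + 1/k) = 0.22397 / (0.010039 + 0.000278) = 21.71 kN.
Vertical equilibrium: R_A = ΣP − R_B = 0 − 21.71 = -21.71 kN.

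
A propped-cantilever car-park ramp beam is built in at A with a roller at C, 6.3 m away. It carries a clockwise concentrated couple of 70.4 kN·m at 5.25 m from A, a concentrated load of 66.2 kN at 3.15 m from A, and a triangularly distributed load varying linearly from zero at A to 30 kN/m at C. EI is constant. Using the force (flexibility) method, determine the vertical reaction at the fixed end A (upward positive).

Take the reaction at C as the redundant and release it; the primary structure is a cantilever fixed at A.
Primary-structure tip deflection at C by superposition:
  clockwise couple 70.4 at a = 5.25: M₀a(2L − a)/(2EI) = 1358/EI
  point load 66.2 at a = 3.15: Pa²(3L − a)/(6EI) = 1724/EI
  triangular load, peak 30 at the free end: 11w₀L⁴/(120EI) = 4332/EI
  δ_0 = 7415/EI
Tip deflection under a unit load at C: L³/(3EI) = 83.35/EI.
The prop prevents deflection at C: R_C = δ_0/δ_{CC} = 7415/83.35 = 88.96 kN.
Vertical equilibrium: R_A = ΣP − R_C = 160.7 − 88.96 = 71.74 kN.

R_A = 71.74 kN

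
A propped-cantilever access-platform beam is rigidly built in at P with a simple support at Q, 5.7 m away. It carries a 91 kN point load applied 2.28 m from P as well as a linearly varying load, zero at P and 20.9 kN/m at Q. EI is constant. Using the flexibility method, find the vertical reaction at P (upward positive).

R_P = 98.88 kN

Take the reaction at Q as the redundant and release it; the primary structure is a cantilever fixed at P.
Deflection at Q on the released cantilever, summing each load's contribution:
  point load 91 at a = 2.28: Pa²(3L − a)/(6EI) = 1168/EI
  triangular load, peak 20.9 at the free end: 11w₀L⁴/(120EI) = 2022/EI
  δ_0 = 3191/EI
Tip deflection under a unit load at Q: L³/(3EI) = 61.73/EI.
The prop prevents deflection at Q: R_Q = δ_0/δ_{QQ} = 3191/61.73 = 51.69 kN.
Vertical equilibrium: R_P = ΣP − R_Q = 150.6 − 51.69 = 98.88 kN.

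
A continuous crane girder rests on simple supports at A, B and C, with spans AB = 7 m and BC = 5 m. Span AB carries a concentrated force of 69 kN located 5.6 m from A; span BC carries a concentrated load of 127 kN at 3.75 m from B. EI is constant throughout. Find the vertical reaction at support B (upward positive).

Release continuity at B by inserting a hinge; the redundant is the internal moment M_B. The primary structure is two simply-supported spans AB and BC.
Rotations at B on the released spans (each span's end-slope, ×1/EI):
  span AB: point load 69 at a = 5.6: Pab(L + a)/(6LEI) = 162.3/EI
  span BC: point load 127 at a = 3.75: Pab(L + b)/(6LEI) = 124/EI
  relative rotation θ_0 = (162.3 + 124)/EI = 286.3/EI
A unit hogging moment at B produces rotation L₁/(3EI) + L₂/(3EI) = 4/EI.
Slope continuity at B: θ_0 = M_B·4/EI, so M_B = 286.3/4 = 71.58 kN·m (hogging).
Span AB, ΣM about A with M_B applied at B: R_B^{AB}·7 = 386.4 + 71.58, so R_B^{AB} = 65.43 kN and R_A = 69 − 65.43 = 3.575 kN.
Span BC, ΣM about C: R_B^{BC}·5 = 158.8 + 71.58, so R_B^{BC} = 46.07 kN and R_C = 127 − 46.07 = 80.93 kN.
R_B = 65.43 + 46.07 = 111.5 kN.

R_B = 111.5 kN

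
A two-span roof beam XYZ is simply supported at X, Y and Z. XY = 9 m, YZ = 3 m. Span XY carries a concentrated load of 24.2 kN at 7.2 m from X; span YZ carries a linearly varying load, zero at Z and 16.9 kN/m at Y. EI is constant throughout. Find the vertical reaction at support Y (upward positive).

Take M_Y as the redundant. Released structure: two simple spans XY and YZ with a hinge at Y.
Discontinuity in slope at Y on the released structure — sum the simple-span end rotations:
  span XY: point load 24.2 at a = 7.2: Pab(L + a)/(6LEI) = 94.09/EI
  span YZ: triangular load, peak 16.9: w₀L³/(45EI) = 10.14/EI
  relative rotation θ_0 = (94.09 + 10.14)/EI = 104.2/EI
A unit hogging moment at Y produces rotation L₁/(3EI) + L₂/(3EI) = 4/EI.
Slope continuity at Y: θ_0 = M_Y·4/EI, so M_Y = 104.2/4 = 26.06 kN·m (hogging).
Span XY, ΣM about X with M_Y applied at Y: R_Y^{XY}·9 = 174.2 + 26.06, so R_Y^{XY} = 22.26 kN and R_X = 24.2 − 22.26 = 1.945 kN.
Span YZ, ΣM about Z: R_Y^{YZ}·3 = 50.7 + 26.06, so R_Y^{YZ} = 25.59 kN and R_Z = 25.35 − 25.59 = -0.2358 kN.
R_Y = 22.26 + 25.59 = 47.84 kN.

R_Y = 47.84 kN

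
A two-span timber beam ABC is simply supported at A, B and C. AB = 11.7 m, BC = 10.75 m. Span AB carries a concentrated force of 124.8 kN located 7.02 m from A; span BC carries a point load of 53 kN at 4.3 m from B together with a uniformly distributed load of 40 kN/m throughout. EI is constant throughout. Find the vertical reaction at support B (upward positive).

Insert a hinge at B; M_B is the redundant, and each span becomes simply supported.
Discontinuity in slope at B on the released structure — sum the simple-span end rotations:
  span AB: point load 124.8 at a = 7.02: Pab(L + a)/(6LEI) = 1093/EI
  span BC: point load 53 at a = 4.3: Pab(L + b)/(6LEI) = 392/EI
  span BC: UDL 40: wL³/(24EI) = 2070/EI
  relative rotation θ_0 = (1093 + 2462)/EI = 3556/EI
A unit hogging moment at B produces rotation L₁/(3EI) + L₂/(3EI) = 7.483/EI.
Slope continuity at B: θ_0 = M_B·7.483/EI, so M_B = 3556/7.483 = 475.2 kN·m (hogging).
Span AB, ΣM about A with M_B applied at B: R_B^{AB}·11.7 = 876.1 + 475.2, so R_B^{AB} = 115.5 kN and R_A = 124.8 − 115.5 = 9.307 kN.
Span BC, ΣM about C: R_B^{BC}·10.75 = 2653 + 475.2, so R_B^{BC} = 291 kN and R_C = 483 − 291 = 192 kN.
R_B = 115.5 + 291 = 406.5 kN.

R_B = 406.5 kN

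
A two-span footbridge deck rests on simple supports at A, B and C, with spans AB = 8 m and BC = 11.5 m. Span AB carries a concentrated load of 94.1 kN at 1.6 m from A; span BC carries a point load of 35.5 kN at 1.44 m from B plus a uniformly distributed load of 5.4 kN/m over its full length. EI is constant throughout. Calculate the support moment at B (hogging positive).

Release continuity at B by inserting a hinge; the redundant is the internal moment M_B. The primary structure is two simply-supported spans AB and BC.
Rotations at B on the released spans (each span's end-slope, ×1/EI):
  span AB: point load 94.1 at a = 1.6: Pab(L + a)/(6LEI) = 192.7/EI
  span BC: point load 35.5 at a = 1.44: Pab(L + b)/(6LEI) = 160.7/EI
  span BC: UDL 5.4: wL³/(24EI) = 342.2/EI
  relative rotation θ_0 = (192.7 + 502.9)/EI = 695.6/EI
A unit hogging moment at B produces rotation L₁/(3EI) + L₂/(3EI) = 6.5/EI.
Compatibility: M_B·(L₁+L₂)/(3EI) = θ_0, giving M_B = 107 kN·m (hogging).

M_B = 107 kN·m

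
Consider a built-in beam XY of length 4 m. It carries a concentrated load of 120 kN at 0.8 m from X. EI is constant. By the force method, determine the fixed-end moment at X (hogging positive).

M_X = 61.44 kN·m

Take the two fixed-end moments M_X, M_Y as redundants; the released structure is the simple span XY.
Simple-span end rotations at X and Y under the given loads:
  at X: point load 120 at a = 0.8: Pab(L + b)/(6LEI) = 92.16/EI
  at Y: point load 120 at a = 0.8: Pab(L + a)/(6LEI) = 61.44/EI
  θ_X0 = 92.16/EI,  θ_Y0 = 61.44/EI
Flexibility coefficients: a unit moment at one end gives L/(3EI) there and L/(6EI) at the far end, so f₁₁ = f₂₂ = 1.333/EI and f₁₂ = f₂₁ = 0.6667/EI.
Compatibility — zero rotation at each built-in end:
  1.333 M_X + 0.6667 M_Y = 92.16
  0.6667 M_X + 1.333 M_Y = 61.44
Solving the pair gives M_X = 61.44 kN·m and M_Y = 15.36 kN·m (hogging).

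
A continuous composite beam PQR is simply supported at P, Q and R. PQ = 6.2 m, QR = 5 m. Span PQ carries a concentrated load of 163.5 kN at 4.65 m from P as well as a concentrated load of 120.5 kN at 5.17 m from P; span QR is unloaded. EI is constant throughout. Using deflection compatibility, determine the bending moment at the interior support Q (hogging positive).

Release continuity at Q by inserting a hinge; the redundant is the internal moment M_Q. The primary structure is two simply-supported spans PQ and QR.
End slopes at the hinge Q, treating each span as simply supported:
  span PQ: point load 163.5 at a = 4.65: Pab(L + a)/(6LEI) = 343.7/EI
  span PQ: point load 120.5 at a = 5.17: Pab(L + a)/(6LEI) = 196.1/EI
  relative rotation θ_0 = (539.8 + 0)/EI = 539.8/EI
A unit hogging moment at Q produces rotation L₁/(3EI) + L₂/(3EI) = 3.733/EI.
Slope continuity at Q: θ_0 = M_Q·3.733/EI, so M_Q = 539.8/3.733 = 144.6 kN·m (hogging).

M_Q = 144.6 kN·m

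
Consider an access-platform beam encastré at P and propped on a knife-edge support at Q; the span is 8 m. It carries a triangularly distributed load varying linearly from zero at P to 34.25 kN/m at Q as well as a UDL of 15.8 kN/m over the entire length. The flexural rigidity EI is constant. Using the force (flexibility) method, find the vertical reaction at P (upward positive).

Remove the prop at Q; the released (primary) structure is a cantilever built in at P.
Downward deflection at the released point Q due to the loads:
  triangular load, peak 34.25 at the free end: 11w₀L⁴/(120EI) = 12860/EI
  UDL 15.8: wL⁴/(8EI) = 8090/EI
  δ_0 = 20949/EI
Flexibility coefficient — unit upward force at Q: δ_{QQ} = L³/(3EI) = 170.7/EI.
Compatibility at Q: δ_0 − R_Q·δ_{QQ} = 0, so R_Q = 20949/170.7 = 122.8 kN.
Vertical equilibrium: R_P = ΣP − R_Q = 263.4 − 122.8 = 140.7 kN.

R_P = 140.7 kN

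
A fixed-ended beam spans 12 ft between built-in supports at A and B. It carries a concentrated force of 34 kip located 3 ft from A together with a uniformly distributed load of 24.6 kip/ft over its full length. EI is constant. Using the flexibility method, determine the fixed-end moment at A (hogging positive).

M_A = 352.6 kip·ft

Take the two fixed-end moments M_A, M_B as redundants; the released structure is the simple span AB.
On the primary (simply-supported) span, the end slopes from the loading are:
  at A: point load 34 at a = 3: Pab(L + b)/(6LEI) = 267.8/EI
  at B: point load 34 at a = 3: Pab(L + a)/(6LEI) = 191.2/EI
  at A: UDL 24.6: wL³/(24EI) = 1771/EI
  at B: UDL 24.6: wL³/(24EI) = 1771/EI
  θ_A0 = 2039/EI,  θ_B0 = 1962/EI
Flexibility coefficients: a unit moment at one end gives L/(3EI) there and L/(6EI) at the far end, so f₁₁ = f₂₂ = 4/EI and f₁₂ = f₂₁ = 2/EI.
Compatibility — zero rotation at each built-in end:
  4 M_A + 2 M_B = 2039
  2 M_A + 4 M_B = 1962
Solving the pair gives M_A = 352.6 kip·ft and M_B = 314.3 kip·ft (hogging).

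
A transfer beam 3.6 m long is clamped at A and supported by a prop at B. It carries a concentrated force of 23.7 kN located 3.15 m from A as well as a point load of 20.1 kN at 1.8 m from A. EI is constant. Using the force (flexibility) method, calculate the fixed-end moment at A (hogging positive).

M_A = 18.82 kN·m

Remove the prop at B; the released (primary) structure is a cantilever built in at A.
Free-end deflection of the primary structure under the applied loading (downward +):
  point load 23.7 at a = 3.15: Pa²(3L − a)/(6EI) = 299.8/EI
  point load 20.1 at a = 1.8: Pa²(3L − a)/(6EI) = 97.69/EI
  δ_0 = 397.5/EI
Tip deflection under a unit load at B: L³/(3EI) = 15.55/EI.
The prop prevents deflection at B: R_B = δ_0/δ_{BB} = 397.5/15.55 = 25.56 kN.
Moment equilibrium about A: M_A = Σ(load moments about A) − R_B·L = 110.8 − 25.56×3.6 = 18.82 kN·m.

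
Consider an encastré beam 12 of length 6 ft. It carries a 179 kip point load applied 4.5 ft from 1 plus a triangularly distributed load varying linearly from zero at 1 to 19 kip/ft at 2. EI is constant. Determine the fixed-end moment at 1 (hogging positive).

Take the two fixed-end moments M_1, M_2 as redundants; the released structure is the simple span 12.
Simple-span end rotations at 1 and 2 under the given loads:
  at 1: point load 179 at a = 4.5: Pab(L + b)/(6LEI) = 251.7/EI
  at 2: point load 179 at a = 4.5: Pab(L + a)/(6LEI) = 352.4/EI
  at 1: triangular load, peak 19: 7w₀L³/(360EI) = 79.8/EI
  at 2: triangular load, peak 19: w₀L³/(45EI) = 91.2/EI
  θ_10 = 331.5/EI,  θ_20 = 443.6/EI
Flexibility coefficients: a unit moment at one end gives L/(3EI) there and L/(6EI) at the far end, so f₁₁ = f₂₂ = 2/EI and f₁₂ = f₂₁ = 1/EI.
Compatibility — zero rotation at each built-in end:
  2 M_1 + 1 M_2 = 331.5
  1 M_1 + 2 M_2 = 443.6
Solving the pair gives M_1 = 73.14 kip·ft and M_2 = 185.2 kip·ft (hogging).

M_1 = 73.14 kip·ft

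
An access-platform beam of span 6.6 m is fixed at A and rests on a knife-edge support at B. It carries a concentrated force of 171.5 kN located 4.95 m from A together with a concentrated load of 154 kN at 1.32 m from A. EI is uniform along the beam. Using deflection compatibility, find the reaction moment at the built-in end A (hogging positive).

M_A = 279 kN·m

Remove the prop at B; the released (primary) structure is a cantilever built in at A.
Primary-structure tip deflection at B by superposition:
  point load 171.5 at a = 4.95: Pa²(3L − a)/(6EI) = 10400/EI
  point load 154 at a = 1.32: Pa²(3L − a)/(6EI) = 826.5/EI
  δ_0 = 11227/EI
Flexibility coefficient — unit upward force at B: δ_{BB} = L³/(3EI) = 95.83/EI.
The prop prevents deflection at B: R_B = δ_0/δ_{BB} = 11227/95.83 = 117.2 kN.
Moment equilibrium about A: M_A = Σ(load moments about A) − R_B·L = 1052 − 117.2×6.6 = 279 kN·m.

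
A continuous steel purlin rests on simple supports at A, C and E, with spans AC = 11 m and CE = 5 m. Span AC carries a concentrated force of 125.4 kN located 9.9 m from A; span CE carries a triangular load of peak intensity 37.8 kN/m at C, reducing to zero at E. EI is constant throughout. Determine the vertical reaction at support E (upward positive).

R_E = 11.35 kN

Take M_C as the redundant. Released structure: two simple spans AC and CE with a hinge at C.
End slopes at the hinge C, treating each span as simply supported:
  span AC: point load 125.4 at a = 9.9: Pab(L + a)/(6LEI) = 432.4/EI
  span CE: triangular load, peak 37.8: w₀L³/(45EI) = 105/EI
  relative rotation θ_0 = (432.4 + 105)/EI = 537.4/EI
A unit hogging moment at C produces rotation L₁/(3EI) + L₂/(3EI) = 5.333/EI.
Slope continuity at C: θ_0 = M_C·5.333/EI, so M_C = 537.4/5.333 = 100.8 kN·m (hogging).
Span CE, ΣM about E: R_C^{CE}·5 = 315 + 100.8, so R_C^{CE} = 83.15 kN and R_E = 94.5 − 83.15 = 11.35 kN.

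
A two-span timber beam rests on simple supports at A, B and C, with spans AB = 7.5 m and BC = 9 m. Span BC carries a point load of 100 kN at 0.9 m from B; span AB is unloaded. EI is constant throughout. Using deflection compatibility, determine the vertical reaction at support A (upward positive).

R_A = -5.596 kN

Insert a hinge at B; M_B is the redundant, and each span becomes simply supported.
Rotations at B on the released spans (each span's end-slope, ×1/EI):
  span BC: point load 100 at a = 0.9: Pab(L + b)/(6LEI) = 230.8/EI
  relative rotation θ_0 = (0 + 230.8)/EI = 230.8/EI
A unit hogging moment at B produces rotation L₁/(3EI) + L₂/(3EI) = 5.5/EI.
Slope continuity at B: θ_0 = M_B·5.5/EI, so M_B = 230.8/5.5 = 41.97 kN·m (hogging).
Span AB, ΣM about A with M_B applied at B: R_B^{AB}·7.5 = 0 + 41.97, so R_B^{AB} = 5.596 kN and R_A = 0 − 5.596 = -5.596 kN.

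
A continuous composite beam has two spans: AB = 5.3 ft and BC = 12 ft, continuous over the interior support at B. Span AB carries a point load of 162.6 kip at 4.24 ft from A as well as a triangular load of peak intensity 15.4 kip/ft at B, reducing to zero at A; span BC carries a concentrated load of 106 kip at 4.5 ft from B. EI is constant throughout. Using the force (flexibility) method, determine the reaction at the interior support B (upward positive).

R_B = 282 kip

Take M_B as the redundant. Released structure: two simple spans AB and BC with a hinge at B.
Rotations at B on the released spans (each span's end-slope, ×1/EI):
  span AB: point load 162.6 at a = 4.24: Pab(L + a)/(6LEI) = 219.2/EI
  span AB: triangular load, peak 15.4: w₀L³/(45EI) = 50.95/EI
  span BC: point load 106 at a = 4.5: Pab(L + b)/(6LEI) = 968.9/EI
  relative rotation θ_0 = (270.2 + 968.9)/EI = 1239/EI
A unit hogging moment at B produces rotation L₁/(3EI) + L₂/(3EI) = 5.767/EI.
Slope continuity at B: θ_0 = M_B·5.767/EI, so M_B = 1239/5.767 = 214.9 kip·ft (hogging).
Span AB, ΣM about A with M_B applied at B: R_B^{AB}·5.3 = 833.6 + 214.9, so R_B^{AB} = 197.8 kip and R_A = 203.4 − 197.8 = 5.582 kip.
Span BC, ΣM about C: R_B^{BC}·12 = 795 + 214.9, so R_B^{BC} = 84.16 kip and R_C = 106 − 84.16 = 21.84 kip.
R_B = 197.8 + 84.16 = 282 kip.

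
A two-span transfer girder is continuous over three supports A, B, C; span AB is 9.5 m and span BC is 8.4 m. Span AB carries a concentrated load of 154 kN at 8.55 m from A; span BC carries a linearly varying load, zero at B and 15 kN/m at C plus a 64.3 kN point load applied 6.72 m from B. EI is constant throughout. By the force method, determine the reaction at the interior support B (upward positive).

R_B = 199.3 kN

Insert a hinge at B; M_B is the redundant, and each span becomes simply supported.
Rotations at B on the released spans (each span's end-slope, ×1/EI):
  span AB: point load 154 at a = 8.55: Pab(L + a)/(6LEI) = 396.1/EI
  span BC: triangular load, peak 15: 7w₀L³/(360EI) = 172.9/EI
  span BC: point load 64.3 at a = 6.72: Pab(L + b)/(6LEI) = 145.2/EI
  relative rotation θ_0 = (396.1 + 318.1)/EI = 714.2/EI
A unit hogging moment at B produces rotation L₁/(3EI) + L₂/(3EI) = 5.967/EI.
Slope continuity at B: θ_0 = M_B·5.967/EI, so M_B = 714.2/5.967 = 119.7 kN·m (hogging).
Span AB, ΣM about A with M_B applied at B: R_B^{AB}·9.5 = 1317 + 119.7, so R_B^{AB} = 151.2 kN and R_A = 154 − 151.2 = 2.801 kN.
Span BC, ΣM about C: R_B^{BC}·8.4 = 284.4 + 119.7, so R_B^{BC} = 48.11 kN and R_C = 127.3 − 48.11 = 79.19 kN.
R_B = 151.2 + 48.11 = 199.3 kN.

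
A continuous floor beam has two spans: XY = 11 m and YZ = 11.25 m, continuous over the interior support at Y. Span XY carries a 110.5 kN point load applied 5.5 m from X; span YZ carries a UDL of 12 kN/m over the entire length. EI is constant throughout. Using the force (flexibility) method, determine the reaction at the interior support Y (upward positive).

R_Y = 160.3 kN

Insert a hinge at Y; M_Y is the redundant, and each span becomes simply supported.
Rotations at Y on the released spans (each span's end-slope, ×1/EI):
  span XY: point load 110.5 at a = 5.5: Pab(L + a)/(6LEI) = 835.7/EI
  span YZ: UDL 12: wL³/(24EI) = 711.9/EI
  relative rotation θ_0 = (835.7 + 711.9)/EI = 1548/EI
A unit hogging moment at Y produces rotation L₁/(3EI) + L₂/(3EI) = 7.417/EI.
Slope continuity at Y: θ_0 = M_Y·7.417/EI, so M_Y = 1548/7.417 = 208.7 kN·m (hogging).
Span XY, ΣM about X with M_Y applied at Y: R_Y^{XY}·11 = 607.8 + 208.7, so R_Y^{XY} = 74.22 kN and R_X = 110.5 − 74.22 = 36.28 kN.
Span YZ, ΣM about Z: R_Y^{YZ}·11.25 = 759.4 + 208.7, so R_Y^{YZ} = 86.05 kN and R_Z = 135 − 86.05 = 48.95 kN.
R_Y = 74.22 + 86.05 = 160.3 kN.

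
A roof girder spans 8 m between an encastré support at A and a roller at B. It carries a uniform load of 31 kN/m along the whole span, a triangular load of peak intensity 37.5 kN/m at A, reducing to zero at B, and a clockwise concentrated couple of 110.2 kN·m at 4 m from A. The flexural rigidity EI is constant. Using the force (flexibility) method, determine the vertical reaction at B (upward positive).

R_B = 138.5 kN

Remove the prop at B; the released (primary) structure is a cantilever built in at A.
Free-end deflection of the primary structure under the applied loading (downward +):
  UDL 31: wL⁴/(8EI) = 15872/EI
  triangular load, peak 37.5 at the fixed end: w₀L⁴/(30EI) = 5120/EI
  clockwise couple 110.2 at a = 4: M₀a(2L − a)/(2EI) = 2645/EI
  δ_0 = 23637/EI
Flexibility coefficient — unit upward force at B: δ_{BB} = L³/(3EI) = 170.7/EI.
Compatibility at B: δ_0 − R_B·δ_{BB} = 0, so R_B = 23637/170.7 = 138.5 kN.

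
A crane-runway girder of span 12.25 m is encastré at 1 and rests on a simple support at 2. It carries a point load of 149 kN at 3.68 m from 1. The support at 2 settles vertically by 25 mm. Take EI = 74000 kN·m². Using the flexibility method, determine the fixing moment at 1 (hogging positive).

Release the roller at 2. Primary structure: cantilever fixed at 1.
Free-end deflection of the primary structure under the applied loading (downward +):
  point load 149 at a = 3.68: Pa²(3L − a)/(6EI) = 11122/EI
Flexibility coefficient — unit upward force at 2: δ_{22} = L³/(3EI) = 612.8/EI.
With EI = 74000 kN·m²: δ_0 = 0.15029 m and δ_{22} = 0.00828 m/kN.
Compatibility — the beam at 2 must follow the support down by 0.025 m: δ_0 − R_2·δ_{22} = 0.025, so R_2 = (0.15029 − 0.025)/0.00828 = 15.13 kN.
Moment equilibrium about 1: M_1 = Σ(load moments about 1) − R_2·L = 548.3 − 15.13×12.25 = 363 kN·m.

M_1 = 363 kN·m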